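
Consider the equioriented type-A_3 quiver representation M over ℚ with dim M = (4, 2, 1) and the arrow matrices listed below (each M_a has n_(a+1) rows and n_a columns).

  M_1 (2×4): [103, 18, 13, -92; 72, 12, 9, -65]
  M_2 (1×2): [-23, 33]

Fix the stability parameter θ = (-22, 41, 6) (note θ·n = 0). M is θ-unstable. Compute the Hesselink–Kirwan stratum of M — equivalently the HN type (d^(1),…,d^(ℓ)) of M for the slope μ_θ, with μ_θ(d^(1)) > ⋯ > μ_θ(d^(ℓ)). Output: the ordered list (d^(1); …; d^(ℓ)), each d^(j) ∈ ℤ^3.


Via rank(M_{q-1}∘⋯∘M_p): M ≅ I[1,1]^2, I[1,2], I[1,3].
μ_θ-semistable layers: μ^(1)=41; μ^(2)=47/2; μ^(3)=-22

((0, 1, 0); (0, 1, 1); (4, 0, 0))


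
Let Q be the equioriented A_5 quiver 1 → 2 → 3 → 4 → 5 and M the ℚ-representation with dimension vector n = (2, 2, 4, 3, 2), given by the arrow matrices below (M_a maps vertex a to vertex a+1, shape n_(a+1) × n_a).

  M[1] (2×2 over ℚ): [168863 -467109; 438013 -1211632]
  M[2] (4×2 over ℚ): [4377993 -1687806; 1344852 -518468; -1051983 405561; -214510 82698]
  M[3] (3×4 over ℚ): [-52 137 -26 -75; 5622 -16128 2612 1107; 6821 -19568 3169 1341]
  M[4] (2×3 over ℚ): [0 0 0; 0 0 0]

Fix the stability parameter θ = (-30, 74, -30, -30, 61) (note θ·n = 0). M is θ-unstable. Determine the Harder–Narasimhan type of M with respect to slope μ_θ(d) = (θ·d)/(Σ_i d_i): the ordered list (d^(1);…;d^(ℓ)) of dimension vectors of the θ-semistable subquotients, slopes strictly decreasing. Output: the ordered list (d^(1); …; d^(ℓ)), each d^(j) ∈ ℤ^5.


Barcode: M ≅ I[1,3], I[1,4], I[3,4]^2, I[5,5]^2. HN layers by μ_θ (4 steps, strictly decreasing):
  μ^(1)=61; μ^(2)=22; μ^(3)=14/3; μ^(4)=-30

((0, 0, 0, 0, 2); (0, 1, 1, 0, 0); (0, 1, 1, 1, 0); (2, 0, 2, 2, 0))


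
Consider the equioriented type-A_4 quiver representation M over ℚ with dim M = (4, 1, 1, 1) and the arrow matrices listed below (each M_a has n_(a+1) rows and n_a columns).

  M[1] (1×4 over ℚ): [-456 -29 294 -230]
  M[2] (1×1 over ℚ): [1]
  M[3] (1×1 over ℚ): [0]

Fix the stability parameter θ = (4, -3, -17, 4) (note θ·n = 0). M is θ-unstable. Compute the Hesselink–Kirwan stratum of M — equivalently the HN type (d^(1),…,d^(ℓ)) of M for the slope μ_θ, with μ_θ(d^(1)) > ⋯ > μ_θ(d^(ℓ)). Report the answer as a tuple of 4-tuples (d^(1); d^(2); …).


Interval decomposition of M: I[1,1]^3, I[1,3], I[4,4].
HN type (ℓ=2): μ^(1)=4; μ^(2)=-16/3

((3, 0, 0, 1); (1, 1, 1, 0))


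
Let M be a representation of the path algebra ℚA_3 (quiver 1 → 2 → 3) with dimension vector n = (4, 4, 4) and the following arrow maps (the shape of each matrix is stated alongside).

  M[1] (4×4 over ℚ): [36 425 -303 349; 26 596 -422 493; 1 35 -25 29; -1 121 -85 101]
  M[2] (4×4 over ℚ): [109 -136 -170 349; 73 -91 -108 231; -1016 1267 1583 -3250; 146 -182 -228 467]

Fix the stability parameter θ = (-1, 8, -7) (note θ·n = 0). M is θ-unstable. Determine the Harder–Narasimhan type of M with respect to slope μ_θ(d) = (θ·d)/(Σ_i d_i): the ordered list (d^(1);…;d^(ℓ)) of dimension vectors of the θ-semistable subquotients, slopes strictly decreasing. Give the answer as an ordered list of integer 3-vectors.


Barcode: M ≅ I[1,3]^4. HN layers by μ_θ (2 steps, strictly decreasing):
  μ^(1)=1/2; μ^(2)=-1

((0, 4, 4); (4, 0, 0))


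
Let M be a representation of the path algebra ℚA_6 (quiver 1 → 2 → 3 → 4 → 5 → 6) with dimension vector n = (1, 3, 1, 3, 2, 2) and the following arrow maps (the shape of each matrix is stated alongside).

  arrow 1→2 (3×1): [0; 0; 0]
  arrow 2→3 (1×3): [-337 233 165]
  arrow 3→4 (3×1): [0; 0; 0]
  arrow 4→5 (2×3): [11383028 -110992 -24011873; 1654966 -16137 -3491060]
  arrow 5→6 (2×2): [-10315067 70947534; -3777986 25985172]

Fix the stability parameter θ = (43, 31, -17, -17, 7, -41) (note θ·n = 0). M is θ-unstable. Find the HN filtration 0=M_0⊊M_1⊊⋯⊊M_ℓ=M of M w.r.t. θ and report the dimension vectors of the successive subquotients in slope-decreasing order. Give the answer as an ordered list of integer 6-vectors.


Via rank(M_{q-1}∘⋯∘M_p): M ≅ I[1,1], I[2,2]^2, I[2,3], I[4,4], I[4,5], I[4,6], I[6,6].
μ_θ-semistable layers: μ^(1)=43; μ^(2)=31; μ^(3)=7; μ^(4)=-17; μ^(5)=-41

((1, 0, 0, 0, 0, 0); (0, 2, 0, 0, 0, 0); (0, 1, 1, 0, 1, 0); (0, 0, 0, 3, 1, 1); (0, 0, 0, 0, 0, 1))


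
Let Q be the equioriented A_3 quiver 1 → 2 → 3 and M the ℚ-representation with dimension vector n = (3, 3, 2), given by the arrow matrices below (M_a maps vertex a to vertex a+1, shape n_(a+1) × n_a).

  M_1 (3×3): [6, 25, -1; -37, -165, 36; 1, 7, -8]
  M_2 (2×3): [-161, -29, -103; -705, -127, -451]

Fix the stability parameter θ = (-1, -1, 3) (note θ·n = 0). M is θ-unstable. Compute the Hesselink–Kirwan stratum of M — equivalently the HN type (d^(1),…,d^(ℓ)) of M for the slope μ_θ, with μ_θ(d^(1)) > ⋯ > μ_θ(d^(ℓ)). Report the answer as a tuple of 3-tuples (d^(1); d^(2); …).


Interval decomposition of M: I[1,2], I[1,3]^2.
HN type (ℓ=2): μ^(1)=3; μ^(2)=-1

((0, 0, 2); (3, 3, 0))


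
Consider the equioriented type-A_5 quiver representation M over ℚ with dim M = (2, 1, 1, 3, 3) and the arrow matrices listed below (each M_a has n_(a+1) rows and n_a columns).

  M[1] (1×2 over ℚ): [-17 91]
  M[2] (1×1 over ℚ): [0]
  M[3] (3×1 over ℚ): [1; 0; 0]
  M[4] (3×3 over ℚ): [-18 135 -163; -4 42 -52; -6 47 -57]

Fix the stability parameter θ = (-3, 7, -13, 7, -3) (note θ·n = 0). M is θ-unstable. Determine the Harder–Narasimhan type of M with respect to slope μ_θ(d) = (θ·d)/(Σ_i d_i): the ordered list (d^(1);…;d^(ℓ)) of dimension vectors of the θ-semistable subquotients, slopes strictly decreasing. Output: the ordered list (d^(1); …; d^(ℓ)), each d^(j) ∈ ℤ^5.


Via rank(M_{q-1}∘⋯∘M_p): M ≅ I[1,1], I[1,2], I[3,5], I[4,5]^2.
μ_θ-semistable layers: μ^(1)=7; μ^(2)=2; μ^(3)=-3; μ^(4)=-13

((0, 1, 0, 0, 0); (0, 0, 0, 3, 3); (2, 0, 0, 0, 0); (0, 0, 1, 0, 0))


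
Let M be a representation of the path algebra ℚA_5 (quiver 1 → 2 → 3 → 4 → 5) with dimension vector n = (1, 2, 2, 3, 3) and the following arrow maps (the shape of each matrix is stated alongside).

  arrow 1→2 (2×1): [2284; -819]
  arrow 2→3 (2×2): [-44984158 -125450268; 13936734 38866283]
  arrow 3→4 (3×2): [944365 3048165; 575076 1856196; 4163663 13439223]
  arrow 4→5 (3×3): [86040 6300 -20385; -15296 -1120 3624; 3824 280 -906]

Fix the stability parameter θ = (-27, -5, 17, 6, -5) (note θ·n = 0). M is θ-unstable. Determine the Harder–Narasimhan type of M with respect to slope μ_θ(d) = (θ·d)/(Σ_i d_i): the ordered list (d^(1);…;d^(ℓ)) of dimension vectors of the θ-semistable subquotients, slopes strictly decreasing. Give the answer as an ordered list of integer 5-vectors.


Interval decomposition of M: I[1,5], I[2,3], I[4,4]^2, I[5,5]^2.
HN type (ℓ=4): μ^(1)=17; μ^(2)=6; μ^(3)=-5; μ^(4)=-27

((0, 0, 1, 0, 0); (0, 0, 1, 3, 1); (0, 2, 0, 0, 2); (1, 0, 0, 0, 0))


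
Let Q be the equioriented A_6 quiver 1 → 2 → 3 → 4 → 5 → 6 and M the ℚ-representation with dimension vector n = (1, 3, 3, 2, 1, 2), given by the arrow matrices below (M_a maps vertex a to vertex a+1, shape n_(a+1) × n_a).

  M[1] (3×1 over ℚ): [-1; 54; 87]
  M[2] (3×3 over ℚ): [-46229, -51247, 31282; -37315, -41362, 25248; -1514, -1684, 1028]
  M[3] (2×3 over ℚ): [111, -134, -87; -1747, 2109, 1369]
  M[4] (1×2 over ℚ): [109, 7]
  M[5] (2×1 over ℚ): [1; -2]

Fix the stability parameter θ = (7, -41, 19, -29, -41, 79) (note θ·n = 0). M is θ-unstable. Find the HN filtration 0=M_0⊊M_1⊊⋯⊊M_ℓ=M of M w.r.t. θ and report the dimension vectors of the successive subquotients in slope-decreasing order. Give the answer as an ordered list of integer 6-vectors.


Interval decomposition of M: I[1,6], I[2,3], I[2,4], I[6,6].
HN type (ℓ=5): μ^(1)=79; μ^(2)=19; μ^(3)=-5; μ^(4)=-17; μ^(5)=-41

((0, 0, 0, 0, 0, 2); (0, 0, 1, 0, 0, 0); (0, 0, 1, 1, 0, 0); (1, 1, 1, 1, 1, 0); (0, 2, 0, 0, 0, 0))


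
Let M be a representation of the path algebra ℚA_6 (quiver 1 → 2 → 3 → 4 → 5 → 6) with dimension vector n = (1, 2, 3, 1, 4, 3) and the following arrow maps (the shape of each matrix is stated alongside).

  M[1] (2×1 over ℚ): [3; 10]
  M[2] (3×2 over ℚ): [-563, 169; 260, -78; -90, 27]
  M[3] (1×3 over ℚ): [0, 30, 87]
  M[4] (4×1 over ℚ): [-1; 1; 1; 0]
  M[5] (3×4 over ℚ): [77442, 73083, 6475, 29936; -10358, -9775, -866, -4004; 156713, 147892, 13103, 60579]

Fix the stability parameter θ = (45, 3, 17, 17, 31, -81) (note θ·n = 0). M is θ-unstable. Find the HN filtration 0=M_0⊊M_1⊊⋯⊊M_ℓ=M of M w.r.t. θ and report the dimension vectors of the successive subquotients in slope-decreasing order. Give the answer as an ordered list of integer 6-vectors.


Interval decomposition of M: I[1,3], I[2,6], I[3,3], I[5,5], I[5,6]^2.
HN type (ℓ=5): μ^(1)=31; μ^(2)=65/3; μ^(3)=17; μ^(4)=-13/5; μ^(5)=-25

((0, 0, 0, 0, 1, 0); (1, 1, 1, 0, 0, 0); (0, 0, 1, 0, 0, 0); (0, 1, 1, 1, 1, 1); (0, 0, 0, 0, 2, 2))


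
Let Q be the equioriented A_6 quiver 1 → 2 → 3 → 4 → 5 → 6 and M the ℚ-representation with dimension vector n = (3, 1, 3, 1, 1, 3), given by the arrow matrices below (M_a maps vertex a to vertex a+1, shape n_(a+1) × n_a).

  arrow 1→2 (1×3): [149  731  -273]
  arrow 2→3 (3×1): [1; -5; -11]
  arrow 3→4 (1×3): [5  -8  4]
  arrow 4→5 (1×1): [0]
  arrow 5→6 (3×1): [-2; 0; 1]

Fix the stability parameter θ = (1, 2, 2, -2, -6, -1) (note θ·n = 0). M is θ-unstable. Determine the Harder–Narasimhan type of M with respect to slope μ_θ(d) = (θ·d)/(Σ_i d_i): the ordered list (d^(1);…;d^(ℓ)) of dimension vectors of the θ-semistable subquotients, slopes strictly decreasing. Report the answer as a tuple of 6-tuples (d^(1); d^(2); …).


Via rank(M_{q-1}∘⋯∘M_p): M ≅ I[1,1]^2, I[1,4], I[3,3]^2, I[5,6], I[6,6]^2.
μ_θ-semistable layers: μ^(1)=2; μ^(2)=1; μ^(3)=3/4; μ^(4)=-1; μ^(5)=-6

((0, 0, 2, 0, 0, 0); (2, 0, 0, 0, 0, 0); (1, 1, 1, 1, 0, 0); (0, 0, 0, 0, 0, 3); (0, 0, 0, 0, 1, 0))


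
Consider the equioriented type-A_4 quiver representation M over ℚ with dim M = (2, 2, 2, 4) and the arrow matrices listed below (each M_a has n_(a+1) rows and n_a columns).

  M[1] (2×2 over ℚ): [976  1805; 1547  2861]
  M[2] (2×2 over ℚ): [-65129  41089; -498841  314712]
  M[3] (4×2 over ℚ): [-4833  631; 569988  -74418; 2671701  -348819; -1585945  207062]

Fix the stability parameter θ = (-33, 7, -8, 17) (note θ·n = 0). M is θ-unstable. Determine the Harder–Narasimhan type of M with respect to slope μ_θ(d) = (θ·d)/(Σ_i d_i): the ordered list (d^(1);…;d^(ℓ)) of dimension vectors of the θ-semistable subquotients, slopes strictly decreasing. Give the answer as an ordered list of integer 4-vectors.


Barcode: M ≅ I[1,4]^2, I[4,4]^2. HN layers by μ_θ (3 steps, strictly decreasing):
  μ^(1)=17; μ^(2)=-1/2; μ^(3)=-33

((0, 0, 0, 4); (0, 2, 2, 0); (2, 0, 0, 0))


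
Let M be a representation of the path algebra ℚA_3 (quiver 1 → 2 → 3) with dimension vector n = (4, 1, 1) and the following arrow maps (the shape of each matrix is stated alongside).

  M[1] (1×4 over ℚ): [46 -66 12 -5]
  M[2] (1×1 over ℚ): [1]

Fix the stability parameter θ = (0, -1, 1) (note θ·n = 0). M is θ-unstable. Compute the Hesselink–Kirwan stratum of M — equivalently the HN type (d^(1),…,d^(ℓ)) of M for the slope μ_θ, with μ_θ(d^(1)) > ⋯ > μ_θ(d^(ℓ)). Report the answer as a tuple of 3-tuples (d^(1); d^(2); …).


Barcode: M ≅ I[1,1]^3, I[1,3]. HN layers by μ_θ (3 steps, strictly decreasing):
  μ^(1)=1; μ^(2)=0; μ^(3)=-1/2

((0, 0, 1); (3, 0, 0); (1, 1, 0))


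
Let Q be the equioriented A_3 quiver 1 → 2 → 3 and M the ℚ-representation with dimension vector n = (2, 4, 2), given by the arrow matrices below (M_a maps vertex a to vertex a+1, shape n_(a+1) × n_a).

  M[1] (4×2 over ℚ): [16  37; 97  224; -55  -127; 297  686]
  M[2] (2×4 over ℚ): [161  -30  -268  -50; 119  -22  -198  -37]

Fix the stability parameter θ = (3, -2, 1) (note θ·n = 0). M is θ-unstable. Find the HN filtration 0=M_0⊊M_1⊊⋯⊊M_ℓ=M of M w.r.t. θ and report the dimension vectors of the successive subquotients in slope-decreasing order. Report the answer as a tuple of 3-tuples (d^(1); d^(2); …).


Barcode: M ≅ I[1,3]^2, I[2,2]^2. HN layers by μ_θ (3 steps, strictly decreasing):
  μ^(1)=1; μ^(2)=1/2; μ^(3)=-2

((0, 0, 2); (2, 2, 0); (0, 2, 0))


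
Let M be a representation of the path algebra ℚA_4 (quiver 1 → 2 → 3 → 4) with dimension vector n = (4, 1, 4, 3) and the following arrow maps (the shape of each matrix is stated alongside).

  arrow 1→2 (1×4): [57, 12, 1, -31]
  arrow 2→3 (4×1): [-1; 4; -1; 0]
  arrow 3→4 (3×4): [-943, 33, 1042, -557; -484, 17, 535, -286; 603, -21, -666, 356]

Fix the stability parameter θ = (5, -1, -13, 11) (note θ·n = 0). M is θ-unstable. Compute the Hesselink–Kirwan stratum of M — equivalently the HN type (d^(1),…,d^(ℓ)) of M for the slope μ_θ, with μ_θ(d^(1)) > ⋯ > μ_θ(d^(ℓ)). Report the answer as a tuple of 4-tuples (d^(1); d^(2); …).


Interval decomposition of M: I[1,1]^3, I[1,4], I[3,3], I[3,4]^2.
HN type (ℓ=4): μ^(1)=11; μ^(2)=5; μ^(3)=-3; μ^(4)=-13

((0, 0, 0, 3); (3, 0, 0, 0); (1, 1, 1, 0); (0, 0, 3, 0))


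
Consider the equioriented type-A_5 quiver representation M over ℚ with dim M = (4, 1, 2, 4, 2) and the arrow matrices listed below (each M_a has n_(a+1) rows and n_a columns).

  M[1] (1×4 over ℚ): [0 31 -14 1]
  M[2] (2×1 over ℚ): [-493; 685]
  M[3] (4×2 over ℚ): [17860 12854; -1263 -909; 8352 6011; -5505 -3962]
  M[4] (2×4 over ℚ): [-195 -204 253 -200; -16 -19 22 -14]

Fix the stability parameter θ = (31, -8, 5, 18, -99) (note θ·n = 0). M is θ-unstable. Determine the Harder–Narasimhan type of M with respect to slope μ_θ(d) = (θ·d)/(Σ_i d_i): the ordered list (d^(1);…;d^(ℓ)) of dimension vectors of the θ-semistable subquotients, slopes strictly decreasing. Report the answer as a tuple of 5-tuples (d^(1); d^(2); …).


Interval decomposition of M: I[1,1]^3, I[1,5], I[3,5], I[4,4]^2.
HN type (ℓ=4): μ^(1)=31; μ^(2)=18; μ^(3)=-53/5; μ^(4)=-76/3

((3, 0, 0, 0, 0); (0, 0, 0, 2, 0); (1, 1, 1, 1, 1); (0, 0, 1, 1, 1))


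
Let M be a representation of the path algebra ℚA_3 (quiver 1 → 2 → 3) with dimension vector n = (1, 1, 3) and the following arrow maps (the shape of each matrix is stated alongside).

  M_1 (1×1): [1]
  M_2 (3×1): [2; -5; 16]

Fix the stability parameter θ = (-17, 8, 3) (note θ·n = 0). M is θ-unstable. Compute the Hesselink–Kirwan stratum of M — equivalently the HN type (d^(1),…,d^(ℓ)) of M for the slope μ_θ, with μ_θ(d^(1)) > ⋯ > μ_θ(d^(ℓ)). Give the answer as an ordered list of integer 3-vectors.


Interval decomposition of M: I[1,3], I[3,3]^2.
HN type (ℓ=3): μ^(1)=11/2; μ^(2)=3; μ^(3)=-17

((0, 1, 1); (0, 0, 2); (1, 0, 0))


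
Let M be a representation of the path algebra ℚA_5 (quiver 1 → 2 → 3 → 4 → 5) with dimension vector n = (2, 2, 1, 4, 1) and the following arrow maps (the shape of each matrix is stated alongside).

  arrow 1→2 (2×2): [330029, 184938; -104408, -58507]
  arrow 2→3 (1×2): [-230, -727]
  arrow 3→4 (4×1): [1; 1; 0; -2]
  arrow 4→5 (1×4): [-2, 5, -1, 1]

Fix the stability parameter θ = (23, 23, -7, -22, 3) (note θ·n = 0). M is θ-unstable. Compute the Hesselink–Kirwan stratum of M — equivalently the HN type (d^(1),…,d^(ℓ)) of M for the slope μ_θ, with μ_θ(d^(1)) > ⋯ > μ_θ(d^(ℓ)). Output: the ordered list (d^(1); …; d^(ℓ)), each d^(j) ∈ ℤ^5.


Via rank(M_{q-1}∘⋯∘M_p): M ≅ I[1,2], I[1,5], I[4,4]^3.
μ_θ-semistable layers: μ^(1)=23; μ^(2)=4; μ^(3)=-22

((1, 1, 0, 0, 0); (1, 1, 1, 1, 1); (0, 0, 0, 3, 0))


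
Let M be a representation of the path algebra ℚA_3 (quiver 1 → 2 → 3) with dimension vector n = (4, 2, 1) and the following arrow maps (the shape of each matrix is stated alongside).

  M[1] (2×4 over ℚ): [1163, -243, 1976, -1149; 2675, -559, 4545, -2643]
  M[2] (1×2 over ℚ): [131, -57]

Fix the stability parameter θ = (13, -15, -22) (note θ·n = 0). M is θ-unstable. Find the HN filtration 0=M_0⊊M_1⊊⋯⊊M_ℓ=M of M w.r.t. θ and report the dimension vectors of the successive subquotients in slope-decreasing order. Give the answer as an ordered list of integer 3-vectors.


Barcode: M ≅ I[1,1]^2, I[1,2], I[1,3]. HN layers by μ_θ (3 steps, strictly decreasing):
  μ^(1)=13; μ^(2)=-1; μ^(3)=-8

((2, 0, 0); (1, 1, 0); (1, 1, 1))


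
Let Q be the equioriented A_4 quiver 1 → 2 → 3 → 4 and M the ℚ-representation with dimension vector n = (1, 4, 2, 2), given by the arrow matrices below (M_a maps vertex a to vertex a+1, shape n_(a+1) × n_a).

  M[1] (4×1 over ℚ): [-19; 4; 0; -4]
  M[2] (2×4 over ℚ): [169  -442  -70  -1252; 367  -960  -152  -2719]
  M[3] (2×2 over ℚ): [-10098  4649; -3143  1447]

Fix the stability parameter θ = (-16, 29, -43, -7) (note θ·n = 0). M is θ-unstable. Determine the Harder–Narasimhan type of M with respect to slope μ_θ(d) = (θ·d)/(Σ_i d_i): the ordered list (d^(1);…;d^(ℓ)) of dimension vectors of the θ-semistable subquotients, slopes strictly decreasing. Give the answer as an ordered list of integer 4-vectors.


Interval decomposition of M: I[1,4], I[2,2]^2, I[2,4].
HN type (ℓ=3): μ^(1)=29; μ^(2)=-7; μ^(3)=-16

((0, 2, 0, 0); (0, 2, 2, 2); (1, 0, 0, 0))


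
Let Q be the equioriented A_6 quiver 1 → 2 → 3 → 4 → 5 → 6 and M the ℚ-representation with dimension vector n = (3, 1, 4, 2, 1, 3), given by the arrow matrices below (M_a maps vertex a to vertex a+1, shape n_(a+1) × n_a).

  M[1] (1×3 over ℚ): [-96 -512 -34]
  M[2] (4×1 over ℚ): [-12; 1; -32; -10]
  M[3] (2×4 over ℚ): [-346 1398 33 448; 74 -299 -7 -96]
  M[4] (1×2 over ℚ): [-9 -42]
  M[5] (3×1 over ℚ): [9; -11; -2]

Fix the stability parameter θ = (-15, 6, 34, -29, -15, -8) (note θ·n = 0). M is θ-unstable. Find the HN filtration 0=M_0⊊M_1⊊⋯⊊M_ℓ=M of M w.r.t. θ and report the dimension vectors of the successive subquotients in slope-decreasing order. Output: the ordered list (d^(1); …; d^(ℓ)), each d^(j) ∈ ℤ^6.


Barcode: M ≅ I[1,1]^2, I[1,4], I[3,3]^2, I[3,6], I[6,6]^2. HN layers by μ_θ (5 steps, strictly decreasing):
  μ^(1)=34; μ^(2)=11/3; μ^(3)=-9/2; μ^(4)=-8; μ^(5)=-15

((0, 0, 2, 0, 0, 0); (0, 1, 1, 1, 0, 0); (0, 0, 1, 1, 1, 1); (0, 0, 0, 0, 0, 2); (3, 0, 0, 0, 0, 0))


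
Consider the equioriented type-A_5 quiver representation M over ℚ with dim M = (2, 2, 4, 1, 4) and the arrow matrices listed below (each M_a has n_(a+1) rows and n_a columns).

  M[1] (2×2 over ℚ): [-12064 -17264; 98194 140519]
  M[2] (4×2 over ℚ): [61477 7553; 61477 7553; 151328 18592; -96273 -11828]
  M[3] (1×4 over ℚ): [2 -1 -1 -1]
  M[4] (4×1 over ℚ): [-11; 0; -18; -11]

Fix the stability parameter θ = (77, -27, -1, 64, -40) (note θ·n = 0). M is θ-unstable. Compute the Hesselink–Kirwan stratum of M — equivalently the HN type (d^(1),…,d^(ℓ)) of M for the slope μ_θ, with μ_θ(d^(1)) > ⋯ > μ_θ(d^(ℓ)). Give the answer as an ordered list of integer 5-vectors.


Barcode: M ≅ I[1,1], I[1,5], I[2,3], I[3,3]^2, I[5,5]^3. HN layers by μ_θ (5 steps, strictly decreasing):
  μ^(1)=77; μ^(2)=73/5; μ^(3)=-1; μ^(4)=-27; μ^(5)=-40

((1, 0, 0, 0, 0); (1, 1, 1, 1, 1); (0, 0, 3, 0, 0); (0, 1, 0, 0, 0); (0, 0, 0, 0, 3))


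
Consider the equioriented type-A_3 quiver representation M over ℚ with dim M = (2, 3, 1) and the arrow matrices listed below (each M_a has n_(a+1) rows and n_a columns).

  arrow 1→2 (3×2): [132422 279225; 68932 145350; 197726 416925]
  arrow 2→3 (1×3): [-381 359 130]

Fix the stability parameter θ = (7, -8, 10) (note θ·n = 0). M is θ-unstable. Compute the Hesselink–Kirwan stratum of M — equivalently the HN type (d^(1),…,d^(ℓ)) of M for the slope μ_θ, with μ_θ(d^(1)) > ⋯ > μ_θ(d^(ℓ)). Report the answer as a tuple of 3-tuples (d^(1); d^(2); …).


Barcode: M ≅ I[1,1], I[1,3], I[2,2]^2. HN layers by μ_θ (4 steps, strictly decreasing):
  μ^(1)=10; μ^(2)=7; μ^(3)=-1/2; μ^(4)=-8

((0, 0, 1); (1, 0, 0); (1, 1, 0); (0, 2, 0))


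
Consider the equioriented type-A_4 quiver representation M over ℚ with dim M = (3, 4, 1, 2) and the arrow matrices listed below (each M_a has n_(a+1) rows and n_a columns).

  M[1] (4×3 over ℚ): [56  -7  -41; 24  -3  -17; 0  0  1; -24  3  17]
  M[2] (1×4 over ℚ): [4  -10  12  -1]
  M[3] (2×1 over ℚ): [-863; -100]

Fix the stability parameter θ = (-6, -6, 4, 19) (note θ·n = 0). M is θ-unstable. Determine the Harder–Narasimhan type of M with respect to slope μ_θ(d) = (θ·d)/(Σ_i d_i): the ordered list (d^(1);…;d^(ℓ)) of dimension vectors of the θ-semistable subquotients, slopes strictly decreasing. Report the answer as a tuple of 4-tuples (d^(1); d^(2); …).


Barcode: M ≅ I[1,1], I[1,2], I[1,4], I[2,2]^2, I[4,4]. HN layers by μ_θ (3 steps, strictly decreasing):
  μ^(1)=19; μ^(2)=4; μ^(3)=-6

((0, 0, 0, 2); (0, 0, 1, 0); (3, 4, 0, 0))


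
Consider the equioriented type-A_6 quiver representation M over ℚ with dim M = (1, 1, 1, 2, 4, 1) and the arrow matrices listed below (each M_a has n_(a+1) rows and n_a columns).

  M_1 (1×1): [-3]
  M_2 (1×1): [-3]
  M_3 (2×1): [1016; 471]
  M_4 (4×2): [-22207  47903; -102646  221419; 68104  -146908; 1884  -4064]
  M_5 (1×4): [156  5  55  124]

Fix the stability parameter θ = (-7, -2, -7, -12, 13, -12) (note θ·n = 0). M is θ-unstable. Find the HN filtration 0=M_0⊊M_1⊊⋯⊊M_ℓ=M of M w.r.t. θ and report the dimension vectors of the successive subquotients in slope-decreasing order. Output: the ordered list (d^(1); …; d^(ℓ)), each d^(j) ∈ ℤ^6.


Barcode: M ≅ I[1,6], I[4,5], I[5,5]^2. HN layers by μ_θ (4 steps, strictly decreasing):
  μ^(1)=13; μ^(2)=1/2; μ^(3)=-7; μ^(4)=-12

((0, 0, 0, 0, 3, 0); (0, 0, 0, 0, 1, 1); (1, 1, 1, 1, 0, 0); (0, 0, 0, 1, 0, 0))


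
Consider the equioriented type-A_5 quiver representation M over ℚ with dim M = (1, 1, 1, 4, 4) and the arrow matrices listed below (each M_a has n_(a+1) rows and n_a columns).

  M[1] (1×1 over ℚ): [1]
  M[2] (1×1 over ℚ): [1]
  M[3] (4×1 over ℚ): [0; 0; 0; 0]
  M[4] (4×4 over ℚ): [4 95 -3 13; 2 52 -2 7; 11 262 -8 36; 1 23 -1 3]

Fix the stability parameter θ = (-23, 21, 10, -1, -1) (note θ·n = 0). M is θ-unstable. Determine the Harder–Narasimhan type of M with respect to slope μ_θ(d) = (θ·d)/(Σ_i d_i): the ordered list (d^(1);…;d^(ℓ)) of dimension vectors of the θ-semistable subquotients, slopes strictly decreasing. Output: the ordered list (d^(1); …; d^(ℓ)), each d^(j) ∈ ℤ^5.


Via rank(M_{q-1}∘⋯∘M_p): M ≅ I[1,3], I[4,4], I[4,5]^3, I[5,5].
μ_θ-semistable layers: μ^(1)=31/2; μ^(2)=-1; μ^(3)=-23

((0, 1, 1, 0, 0); (0, 0, 0, 4, 4); (1, 0, 0, 0, 0))


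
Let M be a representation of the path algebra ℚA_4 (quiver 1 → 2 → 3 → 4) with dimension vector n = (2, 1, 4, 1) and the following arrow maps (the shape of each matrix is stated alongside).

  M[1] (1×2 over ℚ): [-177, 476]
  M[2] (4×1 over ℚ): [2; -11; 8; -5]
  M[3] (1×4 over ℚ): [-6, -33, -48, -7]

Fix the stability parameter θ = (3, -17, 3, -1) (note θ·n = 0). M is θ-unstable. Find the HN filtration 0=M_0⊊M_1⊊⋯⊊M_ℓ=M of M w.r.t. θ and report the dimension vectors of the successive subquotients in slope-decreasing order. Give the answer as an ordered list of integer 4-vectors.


Barcode: M ≅ I[1,1], I[1,4], I[3,3]^3. HN layers by μ_θ (3 steps, strictly decreasing):
  μ^(1)=3; μ^(2)=1; μ^(3)=-7

((1, 0, 3, 0); (0, 0, 1, 1); (1, 1, 0, 0))


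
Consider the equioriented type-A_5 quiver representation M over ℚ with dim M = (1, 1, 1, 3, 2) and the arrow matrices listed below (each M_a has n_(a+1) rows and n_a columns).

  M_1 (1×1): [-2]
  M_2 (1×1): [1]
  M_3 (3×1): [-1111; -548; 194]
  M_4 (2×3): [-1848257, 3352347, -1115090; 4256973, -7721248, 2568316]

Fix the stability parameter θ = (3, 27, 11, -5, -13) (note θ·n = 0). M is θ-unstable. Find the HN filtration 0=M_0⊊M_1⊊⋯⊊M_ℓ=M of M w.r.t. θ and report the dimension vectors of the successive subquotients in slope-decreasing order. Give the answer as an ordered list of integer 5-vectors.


Via rank(M_{q-1}∘⋯∘M_p): M ≅ I[1,5], I[4,4], I[4,5].
μ_θ-semistable layers: μ^(1)=5; μ^(2)=3; μ^(3)=-5; μ^(4)=-9

((0, 1, 1, 1, 1); (1, 0, 0, 0, 0); (0, 0, 0, 1, 0); (0, 0, 0, 1, 1))


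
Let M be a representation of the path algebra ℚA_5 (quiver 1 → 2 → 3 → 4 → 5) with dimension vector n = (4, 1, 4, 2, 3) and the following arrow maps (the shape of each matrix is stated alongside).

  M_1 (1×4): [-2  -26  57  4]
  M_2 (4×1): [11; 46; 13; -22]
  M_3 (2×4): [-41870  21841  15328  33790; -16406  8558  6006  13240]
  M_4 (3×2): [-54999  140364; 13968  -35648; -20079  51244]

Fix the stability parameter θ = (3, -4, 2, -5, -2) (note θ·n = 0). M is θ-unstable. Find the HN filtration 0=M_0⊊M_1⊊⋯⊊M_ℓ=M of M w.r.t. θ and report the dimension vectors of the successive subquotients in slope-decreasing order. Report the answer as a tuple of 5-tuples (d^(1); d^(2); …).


Interval decomposition of M: I[1,1]^3, I[1,3], I[3,3], I[3,4], I[3,5], I[5,5]^2.
HN type (ℓ=6): μ^(1)=3; μ^(2)=2; μ^(3)=-1/2; μ^(4)=-3/2; μ^(5)=-5/3; μ^(6)=-2

((3, 0, 0, 0, 0); (0, 0, 2, 0, 0); (1, 1, 0, 0, 0); (0, 0, 1, 1, 0); (0, 0, 1, 1, 1); (0, 0, 0, 0, 2))


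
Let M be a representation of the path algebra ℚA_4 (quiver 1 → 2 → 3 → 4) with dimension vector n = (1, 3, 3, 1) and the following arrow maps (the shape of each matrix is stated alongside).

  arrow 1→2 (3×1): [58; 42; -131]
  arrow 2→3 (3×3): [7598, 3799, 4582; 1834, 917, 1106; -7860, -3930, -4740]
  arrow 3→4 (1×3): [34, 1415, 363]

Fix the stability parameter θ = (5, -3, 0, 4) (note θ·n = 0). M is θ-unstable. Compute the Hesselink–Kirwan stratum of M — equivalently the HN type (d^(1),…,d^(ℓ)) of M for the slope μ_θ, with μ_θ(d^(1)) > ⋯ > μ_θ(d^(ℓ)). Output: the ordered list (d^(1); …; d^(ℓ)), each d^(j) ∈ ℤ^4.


Interval decomposition of M: I[1,2], I[2,2], I[2,4], I[3,3]^2.
HN type (ℓ=4): μ^(1)=4; μ^(2)=1; μ^(3)=0; μ^(4)=-3

((0, 0, 0, 1); (1, 1, 0, 0); (0, 0, 3, 0); (0, 2, 0, 0))


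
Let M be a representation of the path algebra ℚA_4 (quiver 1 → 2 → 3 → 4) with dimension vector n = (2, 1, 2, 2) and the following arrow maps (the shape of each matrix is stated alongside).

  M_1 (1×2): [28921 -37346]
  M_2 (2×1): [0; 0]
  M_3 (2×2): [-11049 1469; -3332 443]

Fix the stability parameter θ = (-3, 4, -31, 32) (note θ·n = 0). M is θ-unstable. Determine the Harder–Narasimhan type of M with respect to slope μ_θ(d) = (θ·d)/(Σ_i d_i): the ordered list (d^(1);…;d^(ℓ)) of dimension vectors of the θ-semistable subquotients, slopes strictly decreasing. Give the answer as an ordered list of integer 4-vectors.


Via rank(M_{q-1}∘⋯∘M_p): M ≅ I[1,1], I[1,2], I[3,4]^2.
μ_θ-semistable layers: μ^(1)=32; μ^(2)=4; μ^(3)=-3; μ^(4)=-31

((0, 0, 0, 2); (0, 1, 0, 0); (2, 0, 0, 0); (0, 0, 2, 0))


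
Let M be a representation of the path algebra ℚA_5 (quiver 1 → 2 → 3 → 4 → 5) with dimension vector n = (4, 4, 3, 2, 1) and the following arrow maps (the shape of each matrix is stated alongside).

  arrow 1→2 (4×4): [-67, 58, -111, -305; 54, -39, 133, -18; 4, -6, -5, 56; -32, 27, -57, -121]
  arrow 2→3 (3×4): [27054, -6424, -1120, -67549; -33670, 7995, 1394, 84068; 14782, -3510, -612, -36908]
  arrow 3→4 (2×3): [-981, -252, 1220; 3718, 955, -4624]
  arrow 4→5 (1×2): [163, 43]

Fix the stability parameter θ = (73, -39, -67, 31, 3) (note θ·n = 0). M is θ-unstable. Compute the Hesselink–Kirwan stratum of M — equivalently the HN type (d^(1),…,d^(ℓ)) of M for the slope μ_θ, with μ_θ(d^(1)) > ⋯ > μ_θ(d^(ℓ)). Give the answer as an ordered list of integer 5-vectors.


Via rank(M_{q-1}∘⋯∘M_p): M ≅ I[1,2], I[1,3], I[1,4], I[1,5].
μ_θ-semistable layers: μ^(1)=31; μ^(2)=17; μ^(3)=-11

((0, 0, 0, 1, 0); (1, 1, 0, 1, 1); (3, 3, 3, 0, 0))


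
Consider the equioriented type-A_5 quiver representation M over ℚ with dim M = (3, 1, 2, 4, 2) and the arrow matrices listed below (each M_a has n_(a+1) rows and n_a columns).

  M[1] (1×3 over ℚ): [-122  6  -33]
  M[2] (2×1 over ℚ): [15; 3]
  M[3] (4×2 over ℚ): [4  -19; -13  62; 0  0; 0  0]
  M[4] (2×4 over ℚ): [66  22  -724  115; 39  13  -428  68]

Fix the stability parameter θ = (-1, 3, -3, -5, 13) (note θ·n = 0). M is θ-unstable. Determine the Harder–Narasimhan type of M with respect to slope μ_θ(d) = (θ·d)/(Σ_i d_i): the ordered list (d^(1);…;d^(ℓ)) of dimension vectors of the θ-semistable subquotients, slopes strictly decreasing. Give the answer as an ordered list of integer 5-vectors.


Interval decomposition of M: I[1,1]^2, I[1,4], I[3,5], I[4,4], I[4,5].
HN type (ℓ=5): μ^(1)=13; μ^(2)=-1; μ^(3)=-3/2; μ^(4)=-4; μ^(5)=-5

((0, 0, 0, 0, 2); (2, 0, 0, 0, 0); (1, 1, 1, 1, 0); (0, 0, 1, 1, 0); (0, 0, 0, 2, 0))


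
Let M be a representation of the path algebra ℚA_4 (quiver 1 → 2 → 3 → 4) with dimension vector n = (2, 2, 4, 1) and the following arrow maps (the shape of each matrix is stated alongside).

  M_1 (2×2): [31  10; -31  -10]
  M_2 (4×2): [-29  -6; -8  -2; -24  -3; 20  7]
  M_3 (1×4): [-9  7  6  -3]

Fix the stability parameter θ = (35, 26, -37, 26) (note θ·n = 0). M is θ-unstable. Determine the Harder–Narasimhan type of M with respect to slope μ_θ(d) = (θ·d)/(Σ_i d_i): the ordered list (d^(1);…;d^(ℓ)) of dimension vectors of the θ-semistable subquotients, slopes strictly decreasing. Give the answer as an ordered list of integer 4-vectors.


Barcode: M ≅ I[1,1], I[1,3], I[2,4], I[3,3]^2. HN layers by μ_θ (5 steps, strictly decreasing):
  μ^(1)=35; μ^(2)=26; μ^(3)=8; μ^(4)=-11/2; μ^(5)=-37

((1, 0, 0, 0); (0, 0, 0, 1); (1, 1, 1, 0); (0, 1, 1, 0); (0, 0, 2, 0))


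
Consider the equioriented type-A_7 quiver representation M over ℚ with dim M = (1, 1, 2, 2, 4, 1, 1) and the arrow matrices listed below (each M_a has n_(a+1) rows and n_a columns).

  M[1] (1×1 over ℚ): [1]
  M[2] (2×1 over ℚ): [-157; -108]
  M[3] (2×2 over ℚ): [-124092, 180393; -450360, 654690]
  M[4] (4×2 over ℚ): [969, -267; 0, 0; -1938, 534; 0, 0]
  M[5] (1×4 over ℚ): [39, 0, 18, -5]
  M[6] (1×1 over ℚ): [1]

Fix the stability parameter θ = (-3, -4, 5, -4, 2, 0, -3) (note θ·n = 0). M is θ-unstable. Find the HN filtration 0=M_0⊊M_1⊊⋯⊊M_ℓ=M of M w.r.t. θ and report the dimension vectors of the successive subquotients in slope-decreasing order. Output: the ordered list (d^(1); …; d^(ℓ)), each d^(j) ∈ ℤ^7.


Via rank(M_{q-1}∘⋯∘M_p): M ≅ I[1,3], I[3,7], I[4,4], I[5,5]^3.
μ_θ-semistable layers: μ^(1)=5; μ^(2)=2; μ^(3)=0; μ^(4)=-7/2; μ^(5)=-4

((0, 0, 1, 0, 0, 0, 0); (0, 0, 0, 0, 3, 0, 0); (0, 0, 1, 1, 1, 1, 1); (1, 1, 0, 0, 0, 0, 0); (0, 0, 0, 1, 0, 0, 0))


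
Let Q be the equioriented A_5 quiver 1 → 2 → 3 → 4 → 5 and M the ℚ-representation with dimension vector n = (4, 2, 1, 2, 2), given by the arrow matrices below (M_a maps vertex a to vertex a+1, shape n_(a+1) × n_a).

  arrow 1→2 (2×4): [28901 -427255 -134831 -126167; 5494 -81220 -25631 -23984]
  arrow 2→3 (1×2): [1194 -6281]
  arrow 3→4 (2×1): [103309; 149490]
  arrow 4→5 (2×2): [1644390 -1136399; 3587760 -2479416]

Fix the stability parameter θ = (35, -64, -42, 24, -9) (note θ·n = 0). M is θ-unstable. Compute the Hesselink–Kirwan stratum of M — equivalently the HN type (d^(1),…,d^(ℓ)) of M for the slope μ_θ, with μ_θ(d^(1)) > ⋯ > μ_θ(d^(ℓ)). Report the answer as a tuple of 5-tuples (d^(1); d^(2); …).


Interval decomposition of M: I[1,1]^2, I[1,2], I[1,4], I[4,5], I[5,5].
HN type (ℓ=6): μ^(1)=35; μ^(2)=24; μ^(3)=15/2; μ^(4)=-9; μ^(5)=-29/2; μ^(6)=-71/3

((2, 0, 0, 0, 0); (0, 0, 0, 1, 0); (0, 0, 0, 1, 1); (0, 0, 0, 0, 1); (1, 1, 0, 0, 0); (1, 1, 1, 0, 0))


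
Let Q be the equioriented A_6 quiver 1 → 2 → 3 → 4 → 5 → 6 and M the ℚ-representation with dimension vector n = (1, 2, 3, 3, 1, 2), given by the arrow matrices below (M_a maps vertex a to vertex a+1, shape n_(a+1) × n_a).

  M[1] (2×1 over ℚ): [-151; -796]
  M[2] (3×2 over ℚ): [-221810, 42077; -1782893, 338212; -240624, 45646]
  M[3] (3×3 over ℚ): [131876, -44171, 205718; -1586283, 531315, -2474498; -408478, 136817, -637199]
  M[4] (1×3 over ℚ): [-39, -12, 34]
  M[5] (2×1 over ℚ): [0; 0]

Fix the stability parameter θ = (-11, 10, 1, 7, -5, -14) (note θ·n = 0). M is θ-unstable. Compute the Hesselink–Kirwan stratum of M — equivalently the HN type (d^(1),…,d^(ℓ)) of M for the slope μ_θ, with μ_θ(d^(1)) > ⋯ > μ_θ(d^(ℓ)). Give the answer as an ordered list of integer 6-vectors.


Via rank(M_{q-1}∘⋯∘M_p): M ≅ I[1,5], I[2,4], I[3,4], I[6,6]^2.
μ_θ-semistable layers: μ^(1)=7; μ^(2)=11/2; μ^(3)=13/4; μ^(4)=1; μ^(5)=-11; μ^(6)=-14

((0, 0, 0, 2, 0, 0); (0, 1, 1, 0, 0, 0); (0, 1, 1, 1, 1, 0); (0, 0, 1, 0, 0, 0); (1, 0, 0, 0, 0, 0); (0, 0, 0, 0, 0, 2))


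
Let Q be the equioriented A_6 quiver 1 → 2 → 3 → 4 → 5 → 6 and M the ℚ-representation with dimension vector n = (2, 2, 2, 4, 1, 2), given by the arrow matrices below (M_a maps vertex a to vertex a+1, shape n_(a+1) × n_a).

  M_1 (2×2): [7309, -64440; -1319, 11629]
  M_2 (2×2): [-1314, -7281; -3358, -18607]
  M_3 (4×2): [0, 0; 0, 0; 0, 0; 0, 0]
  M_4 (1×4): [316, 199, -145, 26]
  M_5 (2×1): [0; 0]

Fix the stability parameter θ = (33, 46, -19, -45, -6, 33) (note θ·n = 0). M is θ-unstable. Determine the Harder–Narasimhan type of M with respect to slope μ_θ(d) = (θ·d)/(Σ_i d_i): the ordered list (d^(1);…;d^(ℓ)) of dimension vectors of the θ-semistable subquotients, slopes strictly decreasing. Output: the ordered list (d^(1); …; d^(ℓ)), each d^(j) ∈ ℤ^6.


Barcode: M ≅ I[1,2], I[1,3], I[3,3], I[4,4]^3, I[4,5], I[6,6]^2. HN layers by μ_θ (6 steps, strictly decreasing):
  μ^(1)=46; μ^(2)=33; μ^(3)=20; μ^(4)=-6; μ^(5)=-19; μ^(6)=-45

((0, 1, 0, 0, 0, 0); (1, 0, 0, 0, 0, 2); (1, 1, 1, 0, 0, 0); (0, 0, 0, 0, 1, 0); (0, 0, 1, 0, 0, 0); (0, 0, 0, 4, 0, 0))


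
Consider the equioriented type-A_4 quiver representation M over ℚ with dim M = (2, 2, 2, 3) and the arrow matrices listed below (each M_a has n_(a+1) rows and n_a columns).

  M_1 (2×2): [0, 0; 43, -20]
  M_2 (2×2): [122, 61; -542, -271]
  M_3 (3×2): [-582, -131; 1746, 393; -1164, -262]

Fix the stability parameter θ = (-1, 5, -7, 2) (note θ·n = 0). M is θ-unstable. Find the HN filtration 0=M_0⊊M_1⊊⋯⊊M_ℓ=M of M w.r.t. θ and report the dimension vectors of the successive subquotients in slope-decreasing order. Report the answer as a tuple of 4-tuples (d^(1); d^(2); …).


Barcode: M ≅ I[1,1], I[1,4], I[2,2], I[3,3], I[4,4]^2. HN layers by μ_θ (4 steps, strictly decreasing):
  μ^(1)=5; μ^(2)=2; μ^(3)=-1; μ^(4)=-7

((0, 1, 0, 0); (0, 0, 0, 3); (2, 1, 1, 0); (0, 0, 1, 0))


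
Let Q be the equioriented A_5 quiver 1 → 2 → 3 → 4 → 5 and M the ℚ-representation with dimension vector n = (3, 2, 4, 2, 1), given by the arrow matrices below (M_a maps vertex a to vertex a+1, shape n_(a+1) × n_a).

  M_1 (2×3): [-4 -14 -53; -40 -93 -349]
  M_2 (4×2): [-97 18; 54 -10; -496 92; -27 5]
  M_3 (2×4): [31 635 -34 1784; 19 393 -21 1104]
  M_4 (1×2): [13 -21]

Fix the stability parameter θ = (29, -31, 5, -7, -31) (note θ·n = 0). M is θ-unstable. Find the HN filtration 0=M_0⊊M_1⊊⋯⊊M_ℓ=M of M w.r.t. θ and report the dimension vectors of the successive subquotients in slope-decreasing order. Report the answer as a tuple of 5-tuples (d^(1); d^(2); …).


Via rank(M_{q-1}∘⋯∘M_p): M ≅ I[1,1], I[1,3], I[1,4], I[3,3], I[3,5].
μ_θ-semistable layers: μ^(1)=29; μ^(2)=5; μ^(3)=-1; μ^(4)=-11

((1, 0, 0, 0, 0); (0, 0, 2, 0, 0); (2, 2, 1, 1, 0); (0, 0, 1, 1, 1))


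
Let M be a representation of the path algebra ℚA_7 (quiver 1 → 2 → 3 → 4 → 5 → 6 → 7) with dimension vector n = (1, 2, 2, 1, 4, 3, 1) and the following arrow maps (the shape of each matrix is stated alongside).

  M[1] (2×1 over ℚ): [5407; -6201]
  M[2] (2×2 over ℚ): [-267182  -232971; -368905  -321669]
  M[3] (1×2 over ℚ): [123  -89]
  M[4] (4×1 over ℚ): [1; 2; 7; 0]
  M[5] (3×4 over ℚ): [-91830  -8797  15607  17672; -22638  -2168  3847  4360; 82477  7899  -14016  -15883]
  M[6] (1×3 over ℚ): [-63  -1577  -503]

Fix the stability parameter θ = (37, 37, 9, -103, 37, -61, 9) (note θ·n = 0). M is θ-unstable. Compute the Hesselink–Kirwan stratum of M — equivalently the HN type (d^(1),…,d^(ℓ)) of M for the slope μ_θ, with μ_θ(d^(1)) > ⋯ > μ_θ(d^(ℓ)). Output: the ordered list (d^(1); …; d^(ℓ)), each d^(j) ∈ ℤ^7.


Barcode: M ≅ I[1,7], I[2,3], I[5,5], I[5,6]^2. HN layers by μ_θ (5 steps, strictly decreasing):
  μ^(1)=37; μ^(2)=23; μ^(3)=9; μ^(4)=-22/3; μ^(5)=-12

((0, 0, 0, 0, 1, 0, 0); (0, 1, 1, 0, 0, 0, 0); (0, 0, 0, 0, 0, 0, 1); (1, 1, 1, 1, 1, 1, 0); (0, 0, 0, 0, 2, 2, 0))


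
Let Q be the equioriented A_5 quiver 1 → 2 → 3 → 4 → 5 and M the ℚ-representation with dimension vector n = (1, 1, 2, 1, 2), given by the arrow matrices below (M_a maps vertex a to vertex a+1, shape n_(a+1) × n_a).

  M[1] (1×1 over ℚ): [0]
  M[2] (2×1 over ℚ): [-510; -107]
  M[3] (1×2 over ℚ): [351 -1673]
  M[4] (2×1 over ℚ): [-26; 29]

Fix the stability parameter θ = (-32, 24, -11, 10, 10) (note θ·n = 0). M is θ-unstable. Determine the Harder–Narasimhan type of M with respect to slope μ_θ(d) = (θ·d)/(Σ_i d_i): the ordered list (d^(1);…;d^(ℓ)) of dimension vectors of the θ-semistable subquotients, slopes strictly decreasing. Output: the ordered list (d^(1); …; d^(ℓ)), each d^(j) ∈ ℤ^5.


Interval decomposition of M: I[1,1], I[2,5], I[3,3], I[5,5].
HN type (ℓ=4): μ^(1)=10; μ^(2)=13/2; μ^(3)=-11; μ^(4)=-32

((0, 0, 0, 1, 2); (0, 1, 1, 0, 0); (0, 0, 1, 0, 0); (1, 0, 0, 0, 0))


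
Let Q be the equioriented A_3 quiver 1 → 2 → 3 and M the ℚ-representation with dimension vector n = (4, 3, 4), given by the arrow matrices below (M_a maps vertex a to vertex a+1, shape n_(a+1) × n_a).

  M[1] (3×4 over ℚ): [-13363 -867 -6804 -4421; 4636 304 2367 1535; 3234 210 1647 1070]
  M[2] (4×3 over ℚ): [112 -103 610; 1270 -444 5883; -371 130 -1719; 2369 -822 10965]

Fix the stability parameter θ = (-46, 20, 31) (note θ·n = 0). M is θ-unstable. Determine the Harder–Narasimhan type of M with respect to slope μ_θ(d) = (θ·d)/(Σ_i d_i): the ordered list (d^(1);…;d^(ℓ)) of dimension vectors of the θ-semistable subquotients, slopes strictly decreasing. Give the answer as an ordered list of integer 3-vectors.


Via rank(M_{q-1}∘⋯∘M_p): M ≅ I[1,1], I[1,3]^3, I[3,3].
μ_θ-semistable layers: μ^(1)=31; μ^(2)=20; μ^(3)=-46

((0, 0, 4); (0, 3, 0); (4, 0, 0))


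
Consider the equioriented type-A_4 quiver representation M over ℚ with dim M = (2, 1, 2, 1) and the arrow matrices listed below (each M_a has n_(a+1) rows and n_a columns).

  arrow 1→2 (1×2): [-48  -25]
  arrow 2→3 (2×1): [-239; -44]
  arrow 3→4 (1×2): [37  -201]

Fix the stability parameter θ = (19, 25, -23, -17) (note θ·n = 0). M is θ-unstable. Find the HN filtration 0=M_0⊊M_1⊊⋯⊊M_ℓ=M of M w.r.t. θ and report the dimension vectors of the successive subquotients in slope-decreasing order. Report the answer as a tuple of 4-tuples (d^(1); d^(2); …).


Interval decomposition of M: I[1,1], I[1,4], I[3,3].
HN type (ℓ=3): μ^(1)=19; μ^(2)=1; μ^(3)=-23

((1, 0, 0, 0); (1, 1, 1, 1); (0, 0, 1, 0))


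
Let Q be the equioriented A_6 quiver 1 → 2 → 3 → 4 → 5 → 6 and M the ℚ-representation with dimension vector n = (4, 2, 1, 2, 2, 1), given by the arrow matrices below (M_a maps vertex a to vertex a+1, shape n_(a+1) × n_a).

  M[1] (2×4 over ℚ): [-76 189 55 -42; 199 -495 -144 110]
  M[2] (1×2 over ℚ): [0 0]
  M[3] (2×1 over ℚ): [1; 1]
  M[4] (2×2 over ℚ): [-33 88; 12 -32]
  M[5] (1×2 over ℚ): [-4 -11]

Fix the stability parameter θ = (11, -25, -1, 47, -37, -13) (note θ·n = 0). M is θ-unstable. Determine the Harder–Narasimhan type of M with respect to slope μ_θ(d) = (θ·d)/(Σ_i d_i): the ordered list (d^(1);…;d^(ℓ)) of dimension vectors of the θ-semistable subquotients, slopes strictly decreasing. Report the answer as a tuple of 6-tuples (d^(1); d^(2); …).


Barcode: M ≅ I[1,1]^2, I[1,2]^2, I[3,5], I[4,4], I[5,6]. HN layers by μ_θ (7 steps, strictly decreasing):
  μ^(1)=47; μ^(2)=11; μ^(3)=5; μ^(4)=-1; μ^(5)=-7; μ^(6)=-13; μ^(7)=-37

((0, 0, 0, 1, 0, 0); (2, 0, 0, 0, 0, 0); (0, 0, 0, 1, 1, 0); (0, 0, 1, 0, 0, 0); (2, 2, 0, 0, 0, 0); (0, 0, 0, 0, 0, 1); (0, 0, 0, 0, 1, 0))
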